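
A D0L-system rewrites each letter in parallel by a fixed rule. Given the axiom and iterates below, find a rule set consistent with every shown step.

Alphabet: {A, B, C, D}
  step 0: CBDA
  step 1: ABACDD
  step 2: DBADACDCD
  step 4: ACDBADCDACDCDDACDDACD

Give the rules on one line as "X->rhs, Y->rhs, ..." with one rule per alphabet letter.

A->D, B->BA, C->A, D->CD

  step 1 ⇒ step 2: ABACDD ⇒ D·BA·D·A·CD·CD
    A ↦ D
    B ↦ BA
    C ↦ A
    D ↦ CD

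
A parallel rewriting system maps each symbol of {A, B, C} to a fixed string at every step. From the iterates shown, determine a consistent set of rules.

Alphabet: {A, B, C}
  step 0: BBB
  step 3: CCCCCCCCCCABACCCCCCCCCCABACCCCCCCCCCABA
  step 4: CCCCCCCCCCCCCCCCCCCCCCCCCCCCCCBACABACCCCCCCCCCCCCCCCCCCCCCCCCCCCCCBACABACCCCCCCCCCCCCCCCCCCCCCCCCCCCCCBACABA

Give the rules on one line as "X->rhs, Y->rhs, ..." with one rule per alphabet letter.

A->BA, B->CA, C->CCC

  step 3 ⇒ step 4: CCCCCCCCCCABACCCCCCCCCCABACCCCCCCCCCABA ⇒ CCC·CCC·CCC·CCC·CCC·CCC·CCC·CCC·CCC·CCC·BA·CA·BA·CCC·CCC·CCC·CCC·CCC·CCC·CCC·CCC·CCC·CCC·BA·CA·BA·CCC·CCC·CCC·CCC·CCC·CCC·CCC·CCC·CCC·CCC·BA·CA·BA
    A ↦ BA
    B ↦ CA
    C ↦ CCC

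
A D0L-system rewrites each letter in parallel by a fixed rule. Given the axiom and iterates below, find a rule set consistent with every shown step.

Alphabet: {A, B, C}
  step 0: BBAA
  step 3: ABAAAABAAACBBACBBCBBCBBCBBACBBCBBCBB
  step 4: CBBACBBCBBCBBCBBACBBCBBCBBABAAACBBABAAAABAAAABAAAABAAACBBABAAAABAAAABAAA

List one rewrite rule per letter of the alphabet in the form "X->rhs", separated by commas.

A->CBB, B->A, C->ABA

  step 3 ⇒ step 4: ABAAAABAAACBBACBBCBBCBBCBBACBBCBBCBB ⇒ CBB·A·CBB·CBB·CBB·CBB·A·CBB·CBB·CBB·ABA·A·A·CBB·ABA·A·A·ABA·A·A·ABA·A·A·ABA·A·A·CBB·ABA·A·A·ABA·A·A·ABA·A·A
    A ↦ CBB
    B ↦ A
    C ↦ ABA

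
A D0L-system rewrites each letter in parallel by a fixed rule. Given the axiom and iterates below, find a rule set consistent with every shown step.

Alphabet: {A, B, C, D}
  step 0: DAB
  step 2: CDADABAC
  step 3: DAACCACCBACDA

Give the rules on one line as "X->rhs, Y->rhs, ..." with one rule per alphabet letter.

  step 2 ⇒ step 3: CDADABAC ⇒ DA·AC·C·AC·C·BA·C·DA
    A ↦ C
    B ↦ BA
    C ↦ DA
    D ↦ AC

A->C, B->BA, C->DA, D->AC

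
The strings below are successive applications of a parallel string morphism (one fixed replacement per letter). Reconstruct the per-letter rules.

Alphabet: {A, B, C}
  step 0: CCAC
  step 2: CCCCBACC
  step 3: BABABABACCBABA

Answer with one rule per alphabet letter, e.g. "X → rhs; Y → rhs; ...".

  step 2 ⇒ step 3: CCCCBACC ⇒ BA·BA·BA·BA·C·C·BA·BA
    A ↦ C
    B ↦ C
    C ↦ BA

A->C, B->C, C->BA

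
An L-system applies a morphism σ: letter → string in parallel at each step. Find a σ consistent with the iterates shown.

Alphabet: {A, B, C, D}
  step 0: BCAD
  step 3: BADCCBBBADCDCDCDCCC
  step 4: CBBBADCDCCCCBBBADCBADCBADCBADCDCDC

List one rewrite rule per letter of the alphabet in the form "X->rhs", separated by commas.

A->BB, B->C, C->DC, D->BA

  step 3 ⇒ step 4: BADCCBBBADCDCDCDCCC ⇒ C·BB·BA·DC·DC·C·C·C·BB·BA·DC·BA·DC·BA·DC·BA·DC·DC·DC
    A ↦ BB
    B ↦ C
    C ↦ DC
    D ↦ BA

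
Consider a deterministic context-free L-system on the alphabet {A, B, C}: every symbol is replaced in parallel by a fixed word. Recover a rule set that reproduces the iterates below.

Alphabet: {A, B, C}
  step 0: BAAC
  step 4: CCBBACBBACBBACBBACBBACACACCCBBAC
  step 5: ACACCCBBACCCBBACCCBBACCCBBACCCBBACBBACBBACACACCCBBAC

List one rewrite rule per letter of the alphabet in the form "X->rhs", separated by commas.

A->BB, B->C, C->AC

  step 4 ⇒ step 5: CCBBACBBACBBACBBACBBACACACCCBBAC ⇒ AC·AC·C·C·BB·AC·C·C·BB·AC·C·C·BB·AC·C·C·BB·AC·C·C·BB·AC·BB·AC·BB·AC·AC·AC·C·C·BB·AC
    A ↦ BB
    B ↦ C
    C ↦ AC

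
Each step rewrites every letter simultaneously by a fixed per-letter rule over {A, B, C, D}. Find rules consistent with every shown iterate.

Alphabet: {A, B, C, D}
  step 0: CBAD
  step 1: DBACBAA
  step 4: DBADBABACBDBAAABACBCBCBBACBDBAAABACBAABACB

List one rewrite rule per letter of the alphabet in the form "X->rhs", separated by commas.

  step 0 ⇒ step 1: CBAD ⇒ D·BA·CB·AA
    A ↦ CB
    B ↦ BA
    C ↦ D
    D ↦ AA

A->CB, B->BA, C->D, D->AA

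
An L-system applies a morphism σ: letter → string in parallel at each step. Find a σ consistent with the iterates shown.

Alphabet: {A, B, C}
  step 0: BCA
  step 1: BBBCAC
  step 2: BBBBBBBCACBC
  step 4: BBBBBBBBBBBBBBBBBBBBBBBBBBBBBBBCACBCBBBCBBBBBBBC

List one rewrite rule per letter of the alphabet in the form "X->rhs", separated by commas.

A->AC, B->BB, C->BC

  step 1 ⇒ step 2: BBBCAC ⇒ BB·BB·BB·BC·AC·BC
    A ↦ AC
    B ↦ BB
    C ↦ BC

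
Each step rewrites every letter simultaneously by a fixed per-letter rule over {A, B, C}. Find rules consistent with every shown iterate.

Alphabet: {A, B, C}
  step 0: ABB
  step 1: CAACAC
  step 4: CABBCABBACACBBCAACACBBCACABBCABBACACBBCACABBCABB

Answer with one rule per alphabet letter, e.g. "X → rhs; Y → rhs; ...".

  step 0 ⇒ step 1: ABB ⇒ CA·AC·AC
    A ↦ CA
    B ↦ AC
    C ↦ BB  (constrained at step 1)

A->CA, B->AC, C->BB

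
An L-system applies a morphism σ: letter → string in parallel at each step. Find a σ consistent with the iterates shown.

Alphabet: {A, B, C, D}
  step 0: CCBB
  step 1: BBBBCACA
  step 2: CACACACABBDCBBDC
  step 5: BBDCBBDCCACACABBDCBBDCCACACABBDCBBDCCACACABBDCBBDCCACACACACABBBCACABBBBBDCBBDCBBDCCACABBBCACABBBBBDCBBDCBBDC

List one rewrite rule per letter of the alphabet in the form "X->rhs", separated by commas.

A->DC, B->CA, C->BB, D->B

  step 1 ⇒ step 2: BBBBCACA ⇒ CA·CA·CA·CA·BB·DC·BB·DC
    A ↦ DC
    B ↦ CA
    C ↦ BB
    D ↦ B  (constrained at step 2)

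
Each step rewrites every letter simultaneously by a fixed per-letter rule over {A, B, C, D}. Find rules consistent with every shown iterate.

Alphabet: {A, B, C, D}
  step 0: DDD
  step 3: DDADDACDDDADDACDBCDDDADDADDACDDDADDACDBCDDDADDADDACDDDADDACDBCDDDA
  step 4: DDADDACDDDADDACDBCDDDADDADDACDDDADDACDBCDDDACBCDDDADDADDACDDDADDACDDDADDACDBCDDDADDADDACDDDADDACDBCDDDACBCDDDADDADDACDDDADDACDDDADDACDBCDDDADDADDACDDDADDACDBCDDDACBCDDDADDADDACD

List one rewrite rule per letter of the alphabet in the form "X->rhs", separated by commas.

  step 3 ⇒ step 4: DDADDACDDDADDACDBCDDDADDADDACDDDADDACDBCDDDADDADDACDDDADDACDBCDDDA ⇒ DDA·DDA·CD·DDA·DDA·CD·BCD·DDA·DDA·DDA·CD·DDA·DDA·CD·BCD·DDA·C·BCD·DDA·DDA·DDA·CD·DDA·DDA·CD·DDA·DDA·CD·BCD·DDA·DDA·DDA·CD·DDA·DDA·CD·BCD·DDA·C·BCD·DDA·DDA·DDA·CD·DDA·DDA·CD·DDA·DDA·CD·BCD·DDA·DDA·DDA·CD·DDA·DDA·CD·BCD·DDA·C·BCD·DDA·DDA·DDA·CD
    A ↦ CD
    B ↦ C
    C ↦ BCD
    D ↦ DDA

A->CD, B->C, C->BCD, D->DDA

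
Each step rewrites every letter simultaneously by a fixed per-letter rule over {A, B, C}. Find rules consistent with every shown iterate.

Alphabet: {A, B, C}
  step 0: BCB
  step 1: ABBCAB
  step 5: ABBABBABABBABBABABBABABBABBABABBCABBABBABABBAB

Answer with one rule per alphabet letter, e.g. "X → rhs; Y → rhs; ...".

A->B, B->AB, C->BC

  step 0 ⇒ step 1: BCB ⇒ AB·BC·AB
    B ↦ AB
    C ↦ BC
    A ↦ B  (constrained at step 1)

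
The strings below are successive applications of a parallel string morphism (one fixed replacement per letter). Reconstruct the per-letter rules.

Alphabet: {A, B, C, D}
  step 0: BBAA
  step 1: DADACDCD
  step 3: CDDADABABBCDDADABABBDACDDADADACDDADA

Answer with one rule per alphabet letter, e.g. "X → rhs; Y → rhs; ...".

  step 0 ⇒ step 1: BBAA ⇒ DA·DA·CD·CD
    A ↦ CD
    B ↦ DA
    C ↦ B  (constrained at step 1)
    D ↦ ABB  (constrained at step 1)

A->CD, B->DA, C->B, D->ABB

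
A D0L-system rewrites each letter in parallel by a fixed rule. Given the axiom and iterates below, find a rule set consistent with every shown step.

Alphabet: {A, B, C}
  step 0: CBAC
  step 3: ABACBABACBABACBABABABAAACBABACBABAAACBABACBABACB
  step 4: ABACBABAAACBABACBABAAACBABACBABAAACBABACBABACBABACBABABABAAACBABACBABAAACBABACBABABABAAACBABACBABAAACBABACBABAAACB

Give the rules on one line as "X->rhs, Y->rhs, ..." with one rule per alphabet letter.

A->AB, B->ACB, C->AA

  step 3 ⇒ step 4: ABACBABACBABACBABABABAAACBABACBABAAACBABACBABACB ⇒ AB·ACB·AB·AA·ACB·AB·ACB·AB·AA·ACB·AB·ACB·AB·AA·ACB·AB·ACB·AB·ACB·AB·ACB·AB·AB·AB·AA·ACB·AB·ACB·AB·AA·ACB·AB·ACB·AB·AB·AB·AA·ACB·AB·ACB·AB·AA·ACB·AB·ACB·AB·AA·ACB
    A ↦ AB
    B ↦ ACB
    C ↦ AA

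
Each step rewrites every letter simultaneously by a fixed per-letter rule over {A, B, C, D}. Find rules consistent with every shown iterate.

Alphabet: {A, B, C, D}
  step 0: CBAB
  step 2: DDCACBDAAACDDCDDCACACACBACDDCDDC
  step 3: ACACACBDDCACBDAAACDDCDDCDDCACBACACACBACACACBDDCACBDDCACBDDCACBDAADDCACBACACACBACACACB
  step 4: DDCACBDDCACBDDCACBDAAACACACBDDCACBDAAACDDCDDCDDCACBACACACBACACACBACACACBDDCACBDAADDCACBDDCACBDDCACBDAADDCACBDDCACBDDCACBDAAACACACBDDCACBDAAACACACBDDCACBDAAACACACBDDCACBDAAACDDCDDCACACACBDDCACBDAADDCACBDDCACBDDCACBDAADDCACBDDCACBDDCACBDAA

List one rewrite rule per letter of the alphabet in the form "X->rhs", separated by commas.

  step 3 ⇒ step 4: ACACACBDDCACBDAAACDDCDDCDDCACBACACACBACACACBDDCACBDDCACBDDCACBDAADDCACBACACACBACACACB ⇒ DDC·ACB·DDC·ACB·DDC·ACB·DAA·AC·AC·ACB·DDC·ACB·DAA·AC·DDC·DDC·DDC·ACB·AC·AC·ACB·AC·AC·ACB·AC·AC·ACB·DDC·ACB·DAA·DDC·ACB·DDC·ACB·DDC·ACB·DAA·DDC·ACB·DDC·ACB·DDC·ACB·DAA·AC·AC·ACB·DDC·ACB·DAA·AC·AC·ACB·DDC·ACB·DAA·AC·AC·ACB·DDC·ACB·DAA·AC·DDC·DDC·AC·AC·ACB·DDC·ACB·DAA·DDC·ACB·DDC·ACB·DDC·ACB·DAA·DDC·ACB·DDC·ACB·DDC·ACB·DAA
    A ↦ DDC
    B ↦ DAA
    C ↦ ACB
    D ↦ AC

A->DDC, B->DAA, C->ACB, D->AC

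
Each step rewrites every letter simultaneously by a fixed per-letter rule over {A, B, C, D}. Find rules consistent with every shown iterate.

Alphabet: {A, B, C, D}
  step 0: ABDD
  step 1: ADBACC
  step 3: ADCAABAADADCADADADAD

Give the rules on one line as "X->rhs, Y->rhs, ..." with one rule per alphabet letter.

A->AD, B->BA, C->AA, D->C

  step 0 ⇒ step 1: ABDD ⇒ AD·BA·C·C
    A ↦ AD
    B ↦ BA
    D ↦ C
    C ↦ AA  (constrained at step 1)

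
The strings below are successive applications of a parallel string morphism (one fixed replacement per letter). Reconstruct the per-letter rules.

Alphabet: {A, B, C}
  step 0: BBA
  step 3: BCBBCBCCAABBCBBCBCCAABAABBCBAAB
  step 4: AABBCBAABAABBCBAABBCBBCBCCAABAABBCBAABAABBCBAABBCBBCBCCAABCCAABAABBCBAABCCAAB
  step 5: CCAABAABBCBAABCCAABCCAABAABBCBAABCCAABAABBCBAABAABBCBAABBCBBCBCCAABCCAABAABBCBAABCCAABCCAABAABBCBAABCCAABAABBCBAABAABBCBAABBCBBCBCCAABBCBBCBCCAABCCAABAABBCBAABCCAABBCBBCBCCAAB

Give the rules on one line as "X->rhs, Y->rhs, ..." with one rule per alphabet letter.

A->C, B->AAB, C->BCB

  step 4 ⇒ step 5: AABBCBAABAABBCBAABBCBBCBCCAABAABBCBAABAABBCBAABBCBBCBCCAABCCAABAABBCBAABCCAAB ⇒ C·C·AAB·AAB·BCB·AAB·C·C·AAB·C·C·AAB·AAB·BCB·AAB·C·C·AAB·AAB·BCB·AAB·AAB·BCB·AAB·BCB·BCB·C·C·AAB·C·C·AAB·AAB·BCB·AAB·C·C·AAB·C·C·AAB·AAB·BCB·AAB·C·C·AAB·AAB·BCB·AAB·AAB·BCB·AAB·BCB·BCB·C·C·AAB·BCB·BCB·C·C·AAB·C·C·AAB·AAB·BCB·AAB·C·C·AAB·BCB·BCB·C·C·AAB
    A ↦ C
    B ↦ AAB
    C ↦ BCB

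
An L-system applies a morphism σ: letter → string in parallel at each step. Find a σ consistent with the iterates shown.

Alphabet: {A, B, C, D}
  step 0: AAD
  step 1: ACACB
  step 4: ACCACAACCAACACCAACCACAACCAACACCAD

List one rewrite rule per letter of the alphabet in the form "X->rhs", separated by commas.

A->AC, B->D, C->CA, D->B

  step 0 ⇒ step 1: AAD ⇒ AC·AC·B
    A ↦ AC
    D ↦ B
    B ↦ D  (constrained at step 1)
    C ↦ CA  (constrained at step 1)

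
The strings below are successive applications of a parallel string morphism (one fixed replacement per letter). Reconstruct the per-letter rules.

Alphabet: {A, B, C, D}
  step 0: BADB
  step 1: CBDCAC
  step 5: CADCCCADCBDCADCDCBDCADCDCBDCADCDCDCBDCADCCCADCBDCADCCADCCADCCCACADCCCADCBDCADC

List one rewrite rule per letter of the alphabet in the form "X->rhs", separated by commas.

  step 0 ⇒ step 1: BADB ⇒ C·BD·CA·C
    A ↦ BD
    B ↦ C
    D ↦ CA
    C ↦ DC  (constrained at step 1)

A->BD, B->C, C->DC, D->CA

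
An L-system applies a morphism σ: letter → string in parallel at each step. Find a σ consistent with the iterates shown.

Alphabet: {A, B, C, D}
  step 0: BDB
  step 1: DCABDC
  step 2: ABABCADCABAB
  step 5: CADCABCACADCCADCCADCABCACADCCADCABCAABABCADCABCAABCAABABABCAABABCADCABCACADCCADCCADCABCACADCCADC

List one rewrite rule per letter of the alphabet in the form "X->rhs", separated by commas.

  step 1 ⇒ step 2: DCABDC ⇒ AB·AB·CA·DC·AB·AB
    A ↦ CA
    B ↦ DC
    C ↦ AB
    D ↦ AB

A->CA, B->DC, C->AB, D->AB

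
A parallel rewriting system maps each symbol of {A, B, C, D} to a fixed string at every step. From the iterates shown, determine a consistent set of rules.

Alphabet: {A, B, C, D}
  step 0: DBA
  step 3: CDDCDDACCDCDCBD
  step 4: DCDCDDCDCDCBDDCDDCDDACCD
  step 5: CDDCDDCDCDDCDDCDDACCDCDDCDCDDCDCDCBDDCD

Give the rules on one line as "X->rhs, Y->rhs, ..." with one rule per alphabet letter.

A->CB, B->AC, C->D, D->CD

  step 4 ⇒ step 5: DCDCDDCDCDCBDDCDDCDDACCD ⇒ CD·D·CD·D·CD·CD·D·CD·D·CD·D·AC·CD·CD·D·CD·CD·D·CD·CD·CB·D·D·CD
    A ↦ CB
    B ↦ AC
    C ↦ D
    D ↦ CD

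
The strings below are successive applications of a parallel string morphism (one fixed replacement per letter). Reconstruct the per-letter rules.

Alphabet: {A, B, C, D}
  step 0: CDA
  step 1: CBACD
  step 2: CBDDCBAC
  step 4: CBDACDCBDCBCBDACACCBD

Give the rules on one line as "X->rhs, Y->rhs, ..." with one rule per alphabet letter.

A->D, B->D, C->CB, D->AC

  step 1 ⇒ step 2: CBACD ⇒ CB·D·D·CB·AC
    A ↦ D
    B ↦ D
    C ↦ CB
    D ↦ AC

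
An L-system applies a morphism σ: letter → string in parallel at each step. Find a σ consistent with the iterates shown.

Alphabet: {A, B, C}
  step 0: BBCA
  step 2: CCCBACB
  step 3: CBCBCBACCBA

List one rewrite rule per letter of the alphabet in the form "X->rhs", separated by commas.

  step 2 ⇒ step 3: CCCBACB ⇒ CB·CB·CB·A·C·CB·A
    A ↦ C
    B ↦ A
    C ↦ CB

A->C, B->A, C->CB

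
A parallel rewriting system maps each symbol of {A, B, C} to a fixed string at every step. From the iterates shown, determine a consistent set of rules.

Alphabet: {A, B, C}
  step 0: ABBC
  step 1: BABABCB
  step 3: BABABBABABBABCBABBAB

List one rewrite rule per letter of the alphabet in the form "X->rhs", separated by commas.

  step 0 ⇒ step 1: ABBC ⇒ B·AB·AB·CB
    A ↦ B
    B ↦ AB
    C ↦ CB

A->B, B->AB, C->CB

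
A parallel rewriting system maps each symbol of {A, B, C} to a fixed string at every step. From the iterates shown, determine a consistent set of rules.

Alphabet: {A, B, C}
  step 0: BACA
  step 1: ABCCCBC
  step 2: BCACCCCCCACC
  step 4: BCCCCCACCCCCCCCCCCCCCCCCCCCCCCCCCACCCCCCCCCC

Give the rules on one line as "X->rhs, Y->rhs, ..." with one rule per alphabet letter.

  step 1 ⇒ step 2: ABCCCBC ⇒ BC·A·CC·CC·CC·A·CC
    A ↦ BC
    B ↦ A
    C ↦ CC

A->BC, B->A, C->CC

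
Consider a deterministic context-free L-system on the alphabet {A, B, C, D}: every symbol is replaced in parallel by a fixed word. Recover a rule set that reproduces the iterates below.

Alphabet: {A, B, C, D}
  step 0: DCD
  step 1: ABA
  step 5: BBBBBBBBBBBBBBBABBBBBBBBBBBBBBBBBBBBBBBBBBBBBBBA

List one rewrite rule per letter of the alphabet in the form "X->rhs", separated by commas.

  step 0 ⇒ step 1: DCD ⇒ A·B·A
    C ↦ B
    D ↦ A
    A ↦ CBD  (constrained at step 1)
    B ↦ BB  (constrained at step 1)

A->CBD, B->BB, C->B, D->A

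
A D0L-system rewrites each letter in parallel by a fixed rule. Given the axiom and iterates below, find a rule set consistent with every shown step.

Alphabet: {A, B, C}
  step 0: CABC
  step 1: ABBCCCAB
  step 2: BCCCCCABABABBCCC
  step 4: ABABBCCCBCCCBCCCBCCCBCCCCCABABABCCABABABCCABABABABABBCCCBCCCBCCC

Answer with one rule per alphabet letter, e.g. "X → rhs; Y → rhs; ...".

  step 1 ⇒ step 2: ABBCCCAB ⇒ BC·CC·CC·AB·AB·AB·BC·CC
    A ↦ BC
    B ↦ CC
    C ↦ AB

A->BC, B->CC, C->AB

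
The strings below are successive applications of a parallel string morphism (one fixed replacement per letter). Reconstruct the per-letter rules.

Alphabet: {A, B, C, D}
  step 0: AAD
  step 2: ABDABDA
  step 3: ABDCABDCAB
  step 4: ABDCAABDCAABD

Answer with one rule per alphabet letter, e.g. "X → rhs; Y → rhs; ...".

A->AB, B->D, C->A, D->C

  step 3 ⇒ step 4: ABDCABDCAB ⇒ AB·D·C·A·AB·D·C·A·AB·D
    A ↦ AB
    B ↦ D
    C ↦ A
    D ↦ C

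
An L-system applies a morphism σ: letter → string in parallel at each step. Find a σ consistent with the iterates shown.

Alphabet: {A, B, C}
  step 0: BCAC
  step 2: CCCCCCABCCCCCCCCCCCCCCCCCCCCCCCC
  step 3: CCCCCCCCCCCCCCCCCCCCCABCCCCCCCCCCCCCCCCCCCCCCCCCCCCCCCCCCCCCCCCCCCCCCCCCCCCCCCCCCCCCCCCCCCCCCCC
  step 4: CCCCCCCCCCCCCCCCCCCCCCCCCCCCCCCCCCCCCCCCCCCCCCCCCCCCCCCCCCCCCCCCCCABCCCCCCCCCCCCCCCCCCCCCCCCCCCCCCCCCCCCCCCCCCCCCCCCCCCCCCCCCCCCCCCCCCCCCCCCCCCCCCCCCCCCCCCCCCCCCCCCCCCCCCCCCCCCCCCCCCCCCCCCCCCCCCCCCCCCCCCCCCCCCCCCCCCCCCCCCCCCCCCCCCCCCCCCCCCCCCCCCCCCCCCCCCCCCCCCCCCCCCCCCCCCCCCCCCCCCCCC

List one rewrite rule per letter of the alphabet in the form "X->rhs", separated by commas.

  step 3 ⇒ step 4: CCCCCCCCCCCCCCCCCCCCCABCCCCCCCCCCCCCCCCCCCCCCCCCCCCCCCCCCCCCCCCCCCCCCCCCCCCCCCCCCCCCCCCCCCCCCCC ⇒ CCC·CCC·CCC·CCC·CCC·CCC·CCC·CCC·CCC·CCC·CCC·CCC·CCC·CCC·CCC·CCC·CCC·CCC·CCC·CCC·CCC·CC·CAB·CCC·CCC·CCC·CCC·CCC·CCC·CCC·CCC·CCC·CCC·CCC·CCC·CCC·CCC·CCC·CCC·CCC·CCC·CCC·CCC·CCC·CCC·CCC·CCC·CCC·CCC·CCC·CCC·CCC·CCC·CCC·CCC·CCC·CCC·CCC·CCC·CCC·CCC·CCC·CCC·CCC·CCC·CCC·CCC·CCC·CCC·CCC·CCC·CCC·CCC·CCC·CCC·CCC·CCC·CCC·CCC·CCC·CCC·CCC·CCC·CCC·CCC·CCC·CCC·CCC·CCC·CCC·CCC·CCC·CCC·CCC·CCC
    A ↦ CC
    B ↦ CAB
    C ↦ CCC

A->CC, B->CAB, C->CCC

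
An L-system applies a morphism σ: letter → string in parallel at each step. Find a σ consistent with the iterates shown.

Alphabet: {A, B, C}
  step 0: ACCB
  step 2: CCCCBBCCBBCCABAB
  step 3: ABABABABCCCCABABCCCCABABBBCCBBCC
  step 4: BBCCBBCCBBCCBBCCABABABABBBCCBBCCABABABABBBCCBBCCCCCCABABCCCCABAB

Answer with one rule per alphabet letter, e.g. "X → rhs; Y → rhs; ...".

  step 3 ⇒ step 4: ABABABABCCCCABABCCCCABABBBCCBBCC ⇒ BB·CC·BB·CC·BB·CC·BB·CC·AB·AB·AB·AB·BB·CC·BB·CC·AB·AB·AB·AB·BB·CC·BB·CC·CC·CC·AB·AB·CC·CC·AB·AB
    A ↦ BB
    B ↦ CC
    C ↦ AB

A->BB, B->CC, C->AB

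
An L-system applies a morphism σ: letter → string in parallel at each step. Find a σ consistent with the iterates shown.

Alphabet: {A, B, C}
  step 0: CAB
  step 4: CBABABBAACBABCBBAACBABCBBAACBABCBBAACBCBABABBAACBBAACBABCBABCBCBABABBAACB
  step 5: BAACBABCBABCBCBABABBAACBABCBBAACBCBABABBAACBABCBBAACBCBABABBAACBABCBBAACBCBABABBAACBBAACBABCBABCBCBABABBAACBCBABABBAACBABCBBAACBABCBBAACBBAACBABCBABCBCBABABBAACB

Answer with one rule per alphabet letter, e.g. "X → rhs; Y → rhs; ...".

  step 4 ⇒ step 5: CBABABBAACBABCBBAACBABCBBAACBABCBBAACBCBABABBAACBBAACBABCBABCBCBABABBAACB ⇒ BAA·CB·AB·CB·AB·CB·CB·AB·AB·BAA·CB·AB·CB·BAA·CB·CB·AB·AB·BAA·CB·AB·CB·BAA·CB·CB·AB·AB·BAA·CB·AB·CB·BAA·CB·CB·AB·AB·BAA·CB·BAA·CB·AB·CB·AB·CB·CB·AB·AB·BAA·CB·CB·AB·AB·BAA·CB·AB·CB·BAA·CB·AB·CB·BAA·CB·BAA·CB·AB·CB·AB·CB·CB·AB·AB·BAA·CB
    A ↦ AB
    B ↦ CB
    C ↦ BAA

A->AB, B->CB, C->BAA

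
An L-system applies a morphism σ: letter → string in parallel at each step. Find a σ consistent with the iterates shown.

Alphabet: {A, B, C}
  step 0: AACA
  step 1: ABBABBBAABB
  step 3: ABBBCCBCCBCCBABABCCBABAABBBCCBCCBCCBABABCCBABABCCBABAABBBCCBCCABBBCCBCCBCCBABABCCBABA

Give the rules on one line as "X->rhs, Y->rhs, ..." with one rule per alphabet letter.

  step 0 ⇒ step 1: AACA ⇒ ABB·ABB·BA·ABB
    A ↦ ABB
    C ↦ BA
    B ↦ BCC  (constrained at step 1)

A->ABB, B->BCC, C->BA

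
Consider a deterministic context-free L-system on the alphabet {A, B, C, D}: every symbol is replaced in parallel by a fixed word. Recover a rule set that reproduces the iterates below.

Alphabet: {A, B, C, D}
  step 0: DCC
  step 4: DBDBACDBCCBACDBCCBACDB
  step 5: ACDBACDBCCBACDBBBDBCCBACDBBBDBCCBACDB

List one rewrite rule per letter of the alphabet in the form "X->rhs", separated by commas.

  step 4 ⇒ step 5: DBDBACDBCCBACDBCCBACDB ⇒ AC·DB·AC·DB·CC·B·AC·DB·B·B·DB·CC·B·AC·DB·B·B·DB·CC·B·AC·DB
    A ↦ CC
    B ↦ DB
    C ↦ B
    D ↦ AC

A->CC, B->DB, C->B, D->AC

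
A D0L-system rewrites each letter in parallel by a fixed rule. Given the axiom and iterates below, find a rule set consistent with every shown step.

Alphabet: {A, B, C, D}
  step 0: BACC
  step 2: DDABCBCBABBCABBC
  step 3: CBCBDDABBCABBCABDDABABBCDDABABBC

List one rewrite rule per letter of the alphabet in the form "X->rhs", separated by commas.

A->DD, B->AB, C->BC, D->CB

  step 2 ⇒ step 3: DDABCBCBABBCABBC ⇒ CB·CB·DD·AB·BC·AB·BC·AB·DD·AB·AB·BC·DD·AB·AB·BC
    A ↦ DD
    B ↦ AB
    C ↦ BC
    D ↦ CB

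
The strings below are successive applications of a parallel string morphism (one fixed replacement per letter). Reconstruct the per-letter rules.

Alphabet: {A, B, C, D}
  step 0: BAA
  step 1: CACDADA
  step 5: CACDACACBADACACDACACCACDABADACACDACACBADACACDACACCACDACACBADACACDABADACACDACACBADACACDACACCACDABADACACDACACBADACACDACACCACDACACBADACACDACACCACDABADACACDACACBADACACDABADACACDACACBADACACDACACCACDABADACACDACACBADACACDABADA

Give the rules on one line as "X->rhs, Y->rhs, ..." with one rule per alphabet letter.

  step 0 ⇒ step 1: BAA ⇒ CAC·DA·DA
    A ↦ DA
    B ↦ CAC
    C ↦ CAC  (constrained at step 1)
    D ↦ BA  (constrained at step 1)

A->DA, B->CAC, C->CAC, D->BA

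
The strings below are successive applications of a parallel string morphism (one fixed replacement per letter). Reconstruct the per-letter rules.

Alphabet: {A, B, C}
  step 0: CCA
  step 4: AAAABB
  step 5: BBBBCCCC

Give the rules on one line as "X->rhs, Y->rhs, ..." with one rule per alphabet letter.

A->B, B->CC, C->A

  step 4 ⇒ step 5: AAAABB ⇒ B·B·B·B·CC·CC
    A ↦ B
    B ↦ CC
    C ↦ A  (constrained at step 0)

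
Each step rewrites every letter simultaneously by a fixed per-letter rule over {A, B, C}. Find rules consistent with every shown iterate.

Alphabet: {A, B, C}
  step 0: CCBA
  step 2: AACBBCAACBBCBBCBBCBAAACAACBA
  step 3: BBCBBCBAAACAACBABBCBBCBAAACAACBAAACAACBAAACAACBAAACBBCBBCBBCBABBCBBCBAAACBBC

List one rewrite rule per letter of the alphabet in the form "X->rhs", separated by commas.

A->BBC, B->AAC, C->BA

  step 2 ⇒ step 3: AACBBCAACBBCBBCBBCBAAACAACBA ⇒ BBC·BBC·BA·AAC·AAC·BA·BBC·BBC·BA·AAC·AAC·BA·AAC·AAC·BA·AAC·AAC·BA·AAC·BBC·BBC·BBC·BA·BBC·BBC·BA·AAC·BBC
    A ↦ BBC
    B ↦ AAC
    C ↦ BA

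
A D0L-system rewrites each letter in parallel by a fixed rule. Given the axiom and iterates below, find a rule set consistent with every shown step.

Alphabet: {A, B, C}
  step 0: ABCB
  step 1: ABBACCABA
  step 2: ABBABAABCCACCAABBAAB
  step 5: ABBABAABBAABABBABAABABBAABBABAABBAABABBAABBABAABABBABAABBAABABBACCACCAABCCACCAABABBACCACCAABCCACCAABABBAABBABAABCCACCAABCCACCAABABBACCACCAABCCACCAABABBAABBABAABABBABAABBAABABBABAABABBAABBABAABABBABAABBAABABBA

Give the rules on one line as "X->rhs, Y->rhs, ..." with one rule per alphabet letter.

A->AB, B->BA, C->CCA

  step 1 ⇒ step 2: ABBACCABA ⇒ AB·BA·BA·AB·CCA·CCA·AB·BA·AB
    A ↦ AB
    B ↦ BA
    C ↦ CCA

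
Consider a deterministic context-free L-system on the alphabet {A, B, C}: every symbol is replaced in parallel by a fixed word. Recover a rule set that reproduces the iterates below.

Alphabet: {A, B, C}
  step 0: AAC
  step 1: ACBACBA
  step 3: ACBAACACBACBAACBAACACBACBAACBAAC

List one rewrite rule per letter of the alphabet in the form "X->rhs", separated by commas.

  step 0 ⇒ step 1: AAC ⇒ ACB·ACB·A
    A ↦ ACB
    C ↦ A
    B ↦ AC  (constrained at step 1)

A->ACB, B->AC, C->A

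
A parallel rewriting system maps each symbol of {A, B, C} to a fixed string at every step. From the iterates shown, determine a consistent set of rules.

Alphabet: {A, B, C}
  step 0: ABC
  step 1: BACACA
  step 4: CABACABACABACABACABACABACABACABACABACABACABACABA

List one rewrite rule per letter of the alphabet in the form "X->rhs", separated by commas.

A->BA, B->CA, C->CA

  step 0 ⇒ step 1: ABC ⇒ BA·CA·CA
    A ↦ BA
    B ↦ CA
    C ↦ CA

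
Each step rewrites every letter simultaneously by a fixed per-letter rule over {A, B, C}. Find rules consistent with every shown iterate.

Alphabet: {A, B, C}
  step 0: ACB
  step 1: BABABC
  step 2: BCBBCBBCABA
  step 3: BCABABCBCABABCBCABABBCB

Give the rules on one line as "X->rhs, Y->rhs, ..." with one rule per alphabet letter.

  step 2 ⇒ step 3: BCBBCBBCABA ⇒ BC·ABA·BC·BC·ABA·BC·BC·ABA·B·BC·B
    A ↦ B
    B ↦ BC
    C ↦ ABA

A->B, B->BC, C->ABA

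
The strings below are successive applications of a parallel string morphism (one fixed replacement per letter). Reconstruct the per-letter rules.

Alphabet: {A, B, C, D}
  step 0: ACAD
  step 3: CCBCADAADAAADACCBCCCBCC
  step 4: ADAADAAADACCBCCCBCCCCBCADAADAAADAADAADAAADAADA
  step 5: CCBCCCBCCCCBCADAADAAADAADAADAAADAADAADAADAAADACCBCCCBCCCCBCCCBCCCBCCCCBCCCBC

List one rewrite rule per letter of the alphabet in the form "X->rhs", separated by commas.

  step 4 ⇒ step 5: ADAADAAADACCBCCCBCCCCBCADAADAAADAADAADAAADAADA ⇒ C·CB·C·C·CB·C·C·C·CB·C·ADA·ADA·A·ADA·ADA·ADA·A·ADA·ADA·ADA·ADA·A·ADA·C·CB·C·C·CB·C·C·C·CB·C·C·CB·C·C·CB·C·C·C·CB·C·C·CB·C
    A ↦ C
    B ↦ A
    C ↦ ADA
    D ↦ CB

A->C, B->A, C->ADA, D->CB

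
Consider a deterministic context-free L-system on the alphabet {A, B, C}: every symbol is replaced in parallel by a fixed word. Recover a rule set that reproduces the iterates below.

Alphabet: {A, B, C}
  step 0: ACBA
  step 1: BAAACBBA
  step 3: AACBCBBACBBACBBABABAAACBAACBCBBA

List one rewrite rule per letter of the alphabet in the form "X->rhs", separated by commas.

  step 0 ⇒ step 1: ACBA ⇒ BA·AA·CB·BA
    A ↦ BA
    B ↦ CB
    C ↦ AA

A->BA, B->CB, C->AA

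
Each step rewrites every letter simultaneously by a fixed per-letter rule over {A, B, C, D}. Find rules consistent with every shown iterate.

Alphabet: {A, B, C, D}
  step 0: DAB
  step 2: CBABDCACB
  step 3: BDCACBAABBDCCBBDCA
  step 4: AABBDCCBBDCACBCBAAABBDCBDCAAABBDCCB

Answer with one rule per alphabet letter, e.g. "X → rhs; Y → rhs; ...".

A->CB, B->A, C->BDC, D->AB

  step 3 ⇒ step 4: BDCACBAABBDCCBBDCA ⇒ A·AB·BDC·CB·BDC·A·CB·CB·A·A·AB·BDC·BDC·A·A·AB·BDC·CB
    A ↦ CB
    B ↦ A
    C ↦ BDC
    D ↦ AB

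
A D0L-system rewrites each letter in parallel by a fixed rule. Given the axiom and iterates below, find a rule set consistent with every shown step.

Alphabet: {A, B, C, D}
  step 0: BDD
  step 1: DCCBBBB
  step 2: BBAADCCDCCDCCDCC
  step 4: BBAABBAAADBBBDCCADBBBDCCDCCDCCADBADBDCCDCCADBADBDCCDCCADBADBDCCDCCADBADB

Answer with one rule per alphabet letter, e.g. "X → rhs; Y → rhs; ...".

  step 1 ⇒ step 2: DCCBBBB ⇒ BB·A·A·DCC·DCC·DCC·DCC
    B ↦ DCC
    C ↦ A
    D ↦ BB
    A ↦ ADB  (constrained at step 2)

A->ADB, B->DCC, C->A, D->BB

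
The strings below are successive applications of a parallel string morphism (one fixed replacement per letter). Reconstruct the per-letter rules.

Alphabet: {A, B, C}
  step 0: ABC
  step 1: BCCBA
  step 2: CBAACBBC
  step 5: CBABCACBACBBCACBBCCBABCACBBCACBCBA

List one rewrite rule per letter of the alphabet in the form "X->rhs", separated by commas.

  step 1 ⇒ step 2: BCCBA ⇒ CB·A·A·CB·BC
    A ↦ BC
    B ↦ CB
    C ↦ A

A->BC, B->CB, C->A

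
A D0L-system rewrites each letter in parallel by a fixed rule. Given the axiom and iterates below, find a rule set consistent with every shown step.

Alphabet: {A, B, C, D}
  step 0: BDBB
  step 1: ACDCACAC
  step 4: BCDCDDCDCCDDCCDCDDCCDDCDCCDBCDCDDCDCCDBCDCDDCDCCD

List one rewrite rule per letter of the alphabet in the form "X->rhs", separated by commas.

A->B, B->AC, C->CD, D->DC

  step 0 ⇒ step 1: BDBB ⇒ AC·DC·AC·AC
    B ↦ AC
    D ↦ DC
    A ↦ B  (constrained at step 1)
    C ↦ CD  (constrained at step 1)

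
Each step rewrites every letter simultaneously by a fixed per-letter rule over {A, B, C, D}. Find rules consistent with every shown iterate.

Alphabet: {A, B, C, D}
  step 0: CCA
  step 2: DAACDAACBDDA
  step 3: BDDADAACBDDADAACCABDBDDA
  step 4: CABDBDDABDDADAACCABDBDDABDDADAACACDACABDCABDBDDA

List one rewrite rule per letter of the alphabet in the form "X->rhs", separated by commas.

  step 3 ⇒ step 4: BDDADAACBDDADAACCABDBDDA ⇒ CA·BD·BD·DA·BD·DA·DA·AC·CA·BD·BD·DA·BD·DA·DA·AC·AC·DA·CA·BD·CA·BD·BD·DA
    A ↦ DA
    B ↦ CA
    C ↦ AC
    D ↦ BD

A->DA, B->CA, C->AC, D->BD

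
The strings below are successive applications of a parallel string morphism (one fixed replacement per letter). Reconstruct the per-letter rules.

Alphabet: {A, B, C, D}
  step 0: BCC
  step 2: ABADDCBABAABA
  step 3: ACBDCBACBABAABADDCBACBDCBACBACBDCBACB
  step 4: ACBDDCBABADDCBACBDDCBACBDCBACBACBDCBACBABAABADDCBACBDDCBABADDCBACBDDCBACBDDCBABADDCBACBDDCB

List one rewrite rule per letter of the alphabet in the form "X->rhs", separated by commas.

  step 3 ⇒ step 4: ACBDCBACBABAABADDCBACBDCBACBACBDCBACB ⇒ ACB·D·DCB·ABA·D·DCB·ACB·D·DCB·ACB·DCB·ACB·ACB·DCB·ACB·ABA·ABA·D·DCB·ACB·D·DCB·ABA·D·DCB·ACB·D·DCB·ACB·D·DCB·ABA·D·DCB·ACB·D·DCB
    A ↦ ACB
    B ↦ DCB
    C ↦ D
    D ↦ ABA

A->ACB, B->DCB, C->D, D->ABA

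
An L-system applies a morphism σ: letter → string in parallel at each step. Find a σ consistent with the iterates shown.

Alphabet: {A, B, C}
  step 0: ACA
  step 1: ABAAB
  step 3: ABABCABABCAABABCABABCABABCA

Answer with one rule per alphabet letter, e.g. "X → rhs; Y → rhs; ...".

A->AB, B->ABC, C->A

  step 0 ⇒ step 1: ACA ⇒ AB·A·AB
    A ↦ AB
    C ↦ A
    B ↦ ABC  (constrained at step 1)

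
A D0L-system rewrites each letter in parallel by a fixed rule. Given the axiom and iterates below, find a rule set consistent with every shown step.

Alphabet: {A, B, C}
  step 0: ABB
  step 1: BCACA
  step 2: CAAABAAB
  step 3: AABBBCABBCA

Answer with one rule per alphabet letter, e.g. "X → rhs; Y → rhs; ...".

  step 2 ⇒ step 3: CAAABAAB ⇒ AA·B·B·B·CA·B·B·CA
    A ↦ B
    B ↦ CA
    C ↦ AA

A->B, B->CA, C->AA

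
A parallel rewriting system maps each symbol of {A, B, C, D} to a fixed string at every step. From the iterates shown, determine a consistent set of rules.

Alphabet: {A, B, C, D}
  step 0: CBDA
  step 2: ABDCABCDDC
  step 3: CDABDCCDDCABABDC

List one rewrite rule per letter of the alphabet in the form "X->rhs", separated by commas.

A->C, B->D, C->DC, D->AB

  step 2 ⇒ step 3: ABDCABCDDC ⇒ C·D·AB·DC·C·D·DC·AB·AB·DC
    A ↦ C
    B ↦ D
    C ↦ DC
    D ↦ AB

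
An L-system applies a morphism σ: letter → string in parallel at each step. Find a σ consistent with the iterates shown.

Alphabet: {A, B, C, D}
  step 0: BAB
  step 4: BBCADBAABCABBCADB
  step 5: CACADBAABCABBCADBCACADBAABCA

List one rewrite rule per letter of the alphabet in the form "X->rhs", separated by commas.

A->B, B->CA, C->D, D->AAB

  step 4 ⇒ step 5: BBCADBAABCABBCADB ⇒ CA·CA·D·B·AAB·CA·B·B·CA·D·B·CA·CA·D·B·AAB·CA
    A ↦ B
    B ↦ CA
    C ↦ D
    D ↦ AAB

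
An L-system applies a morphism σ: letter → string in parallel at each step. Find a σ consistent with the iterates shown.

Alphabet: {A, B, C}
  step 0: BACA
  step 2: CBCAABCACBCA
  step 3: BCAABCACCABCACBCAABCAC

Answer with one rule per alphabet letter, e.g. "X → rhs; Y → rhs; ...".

A->C, B->A, C->BCA

  step 2 ⇒ step 3: CBCAABCACBCA ⇒ BCA·A·BCA·C·C·A·BCA·C·BCA·A·BCA·C
    A ↦ C
    B ↦ A
    C ↦ BCA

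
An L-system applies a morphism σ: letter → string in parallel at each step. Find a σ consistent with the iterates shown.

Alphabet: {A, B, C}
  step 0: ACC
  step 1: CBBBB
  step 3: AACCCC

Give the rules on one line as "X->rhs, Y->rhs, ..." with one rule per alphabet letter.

A->C, B->A, C->BB

  step 0 ⇒ step 1: ACC ⇒ C·BB·BB
    A ↦ C
    C ↦ BB
    B ↦ A  (constrained at step 1)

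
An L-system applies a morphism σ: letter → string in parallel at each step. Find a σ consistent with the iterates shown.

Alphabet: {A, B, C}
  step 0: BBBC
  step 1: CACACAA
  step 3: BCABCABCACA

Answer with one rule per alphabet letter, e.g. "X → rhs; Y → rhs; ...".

A->B, B->CA, C->A

  step 0 ⇒ step 1: BBBC ⇒ CA·CA·CA·A
    B ↦ CA
    C ↦ A
    A ↦ B  (constrained at step 1)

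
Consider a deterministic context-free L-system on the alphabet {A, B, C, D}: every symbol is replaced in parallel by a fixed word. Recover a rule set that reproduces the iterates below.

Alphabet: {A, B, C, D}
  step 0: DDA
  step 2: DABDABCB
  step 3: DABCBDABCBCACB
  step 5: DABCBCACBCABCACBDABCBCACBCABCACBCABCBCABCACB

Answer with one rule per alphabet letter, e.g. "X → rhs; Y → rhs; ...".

  step 2 ⇒ step 3: DABDABCB ⇒ DA·B·CB·DA·B·CB·CA·CB
    A ↦ B
    B ↦ CB
    C ↦ CA
    D ↦ DA

A->B, B->CB, C->CA, D->DA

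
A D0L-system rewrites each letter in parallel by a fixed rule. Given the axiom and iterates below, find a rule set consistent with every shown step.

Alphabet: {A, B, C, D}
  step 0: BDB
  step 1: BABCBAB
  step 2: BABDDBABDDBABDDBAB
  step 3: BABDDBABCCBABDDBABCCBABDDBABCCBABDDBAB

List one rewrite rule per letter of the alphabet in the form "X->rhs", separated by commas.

A->DD, B->BAB, C->DD, D->C

  step 2 ⇒ step 3: BABDDBABDDBABDDBAB ⇒ BAB·DD·BAB·C·C·BAB·DD·BAB·C·C·BAB·DD·BAB·C·C·BAB·DD·BAB
    A ↦ DD
    B ↦ BAB
    D ↦ C
  step 1 ⇒ step 2: BABCBAB ⇒ BAB·DD·BAB·DD·BAB·DD·BAB
    C ↦ DD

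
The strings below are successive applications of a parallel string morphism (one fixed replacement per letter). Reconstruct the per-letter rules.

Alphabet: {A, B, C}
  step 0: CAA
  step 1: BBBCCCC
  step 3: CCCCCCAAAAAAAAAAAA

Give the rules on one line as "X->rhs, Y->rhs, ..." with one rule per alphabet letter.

A->CC, B->A, C->BBB

  step 0 ⇒ step 1: CAA ⇒ BBB·CC·CC
    A ↦ CC
    C ↦ BBB
    B ↦ A  (constrained at step 1)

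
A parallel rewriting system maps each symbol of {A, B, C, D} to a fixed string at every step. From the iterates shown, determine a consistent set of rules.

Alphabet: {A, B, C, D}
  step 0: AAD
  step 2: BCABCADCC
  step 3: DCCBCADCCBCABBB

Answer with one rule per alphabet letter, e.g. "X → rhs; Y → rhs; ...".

  step 2 ⇒ step 3: BCABCADCC ⇒ DCC·B·CA·DCC·B·CA·B·B·B
    A ↦ CA
    B ↦ DCC
    C ↦ B
    D ↦ B

A->CA, B->DCC, C->B, D->B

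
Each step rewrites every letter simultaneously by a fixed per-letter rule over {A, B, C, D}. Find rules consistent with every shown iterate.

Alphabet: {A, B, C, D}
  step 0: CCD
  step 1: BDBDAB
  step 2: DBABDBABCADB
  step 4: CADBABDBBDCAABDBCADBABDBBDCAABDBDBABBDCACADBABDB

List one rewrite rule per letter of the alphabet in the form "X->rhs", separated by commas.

A->CA, B->DB, C->BD, D->AB

  step 1 ⇒ step 2: BDBDAB ⇒ DB·AB·DB·AB·CA·DB
    A ↦ CA
    B ↦ DB
    D ↦ AB
  step 0 ⇒ step 1: CCD ⇒ BD·BD·AB
    C ↦ BD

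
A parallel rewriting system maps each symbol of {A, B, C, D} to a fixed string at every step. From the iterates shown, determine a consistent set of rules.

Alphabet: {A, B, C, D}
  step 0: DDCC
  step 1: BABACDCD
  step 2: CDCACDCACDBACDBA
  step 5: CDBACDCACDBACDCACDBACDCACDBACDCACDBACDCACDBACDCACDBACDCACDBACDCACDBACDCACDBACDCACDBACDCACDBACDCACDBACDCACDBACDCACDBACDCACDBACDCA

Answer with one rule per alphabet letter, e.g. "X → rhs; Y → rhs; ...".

  step 1 ⇒ step 2: BABACDCD ⇒ CD·CA·CD·CA·CD·BA·CD·BA
    A ↦ CA
    B ↦ CD
    C ↦ CD
    D ↦ BA

A->CA, B->CD, C->CD, D->BA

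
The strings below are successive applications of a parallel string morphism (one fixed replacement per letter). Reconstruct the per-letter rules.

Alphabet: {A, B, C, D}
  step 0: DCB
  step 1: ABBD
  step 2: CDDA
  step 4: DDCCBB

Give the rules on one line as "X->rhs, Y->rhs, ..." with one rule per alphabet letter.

  step 1 ⇒ step 2: ABBD ⇒ C·D·D·A
    A ↦ C
    B ↦ D
    D ↦ A
  step 0 ⇒ step 1: DCB ⇒ A·BB·D
    C ↦ BB

A->C, B->D, C->BB, D->A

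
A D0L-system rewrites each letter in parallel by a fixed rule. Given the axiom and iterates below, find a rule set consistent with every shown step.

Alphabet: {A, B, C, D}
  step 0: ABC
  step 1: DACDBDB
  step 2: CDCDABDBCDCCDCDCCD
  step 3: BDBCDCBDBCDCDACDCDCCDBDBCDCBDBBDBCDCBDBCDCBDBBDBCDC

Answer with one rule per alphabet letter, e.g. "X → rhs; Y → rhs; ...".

A->DA, B->CD, C->BDB, D->CDC

  step 2 ⇒ step 3: CDCDABDBCDCCDCDCCD ⇒ BDB·CDC·BDB·CDC·DA·CD·CDC·CD·BDB·CDC·BDB·BDB·CDC·BDB·CDC·BDB·BDB·CDC
    A ↦ DA
    B ↦ CD
    C ↦ BDB
    D ↦ CDC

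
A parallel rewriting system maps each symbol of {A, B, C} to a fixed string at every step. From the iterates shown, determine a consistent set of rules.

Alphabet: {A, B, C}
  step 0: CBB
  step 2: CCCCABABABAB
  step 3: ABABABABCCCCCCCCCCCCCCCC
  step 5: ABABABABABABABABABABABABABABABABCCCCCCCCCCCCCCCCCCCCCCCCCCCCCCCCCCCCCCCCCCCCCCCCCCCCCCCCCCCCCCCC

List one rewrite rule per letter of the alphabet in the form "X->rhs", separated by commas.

A->CC, B->CC, C->AB

  step 2 ⇒ step 3: CCCCABABABAB ⇒ AB·AB·AB·AB·CC·CC·CC·CC·CC·CC·CC·CC
    A ↦ CC
    B ↦ CC
    C ↦ AB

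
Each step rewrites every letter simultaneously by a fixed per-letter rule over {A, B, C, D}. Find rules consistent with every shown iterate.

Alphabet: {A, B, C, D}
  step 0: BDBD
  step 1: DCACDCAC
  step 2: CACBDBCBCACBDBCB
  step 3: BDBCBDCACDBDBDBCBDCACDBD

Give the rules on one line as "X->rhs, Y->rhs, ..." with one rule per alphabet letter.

  step 2 ⇒ step 3: CACBDBCBCACBDBCB ⇒ B·DBC·B·D·CAC·D·B·D·B·DBC·B·D·CAC·D·B·D
    A ↦ DBC
    B ↦ D
    C ↦ B
    D ↦ CAC

A->DBC, B->D, C->B, D->CAC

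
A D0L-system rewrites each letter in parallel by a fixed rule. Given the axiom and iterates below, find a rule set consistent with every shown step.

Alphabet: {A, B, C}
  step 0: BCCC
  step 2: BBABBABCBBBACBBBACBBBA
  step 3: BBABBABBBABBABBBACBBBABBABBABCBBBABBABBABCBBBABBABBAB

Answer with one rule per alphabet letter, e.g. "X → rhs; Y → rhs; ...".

A->B, B->BBA, C->CB

  step 2 ⇒ step 3: BBABBABCBBBACBBBACBBBA ⇒ BBA·BBA·B·BBA·BBA·B·BBA·CB·BBA·BBA·BBA·B·CB·BBA·BBA·BBA·B·CB·BBA·BBA·BBA·B
    A ↦ B
    B ↦ BBA
    C ↦ CB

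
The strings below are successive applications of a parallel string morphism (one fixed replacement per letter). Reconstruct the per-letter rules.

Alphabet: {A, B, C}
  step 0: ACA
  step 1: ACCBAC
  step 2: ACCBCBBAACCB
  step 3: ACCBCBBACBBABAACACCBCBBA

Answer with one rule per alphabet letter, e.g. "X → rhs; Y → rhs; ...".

A->AC, B->BA, C->CB

  step 2 ⇒ step 3: ACCBCBBAACCB ⇒ AC·CB·CB·BA·CB·BA·BA·AC·AC·CB·CB·BA
    A ↦ AC
    B ↦ BA
    C ↦ CB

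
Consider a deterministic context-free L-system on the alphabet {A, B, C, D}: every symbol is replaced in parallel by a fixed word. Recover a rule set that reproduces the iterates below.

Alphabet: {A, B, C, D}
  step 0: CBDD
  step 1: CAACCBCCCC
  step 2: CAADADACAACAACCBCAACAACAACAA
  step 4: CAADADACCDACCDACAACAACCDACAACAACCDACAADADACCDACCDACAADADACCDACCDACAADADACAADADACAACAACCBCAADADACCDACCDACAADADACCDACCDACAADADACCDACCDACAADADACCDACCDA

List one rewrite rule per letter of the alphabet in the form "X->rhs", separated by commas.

  step 1 ⇒ step 2: CAACCBCCCC ⇒ CAA·DA·DA·CAA·CAA·CCB·CAA·CAA·CAA·CAA
    A ↦ DA
    B ↦ CCB
    C ↦ CAA
  step 0 ⇒ step 1: CBDD ⇒ CAA·CCB·CC·CC
    D ↦ CC

A->DA, B->CCB, C->CAA, D->CC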